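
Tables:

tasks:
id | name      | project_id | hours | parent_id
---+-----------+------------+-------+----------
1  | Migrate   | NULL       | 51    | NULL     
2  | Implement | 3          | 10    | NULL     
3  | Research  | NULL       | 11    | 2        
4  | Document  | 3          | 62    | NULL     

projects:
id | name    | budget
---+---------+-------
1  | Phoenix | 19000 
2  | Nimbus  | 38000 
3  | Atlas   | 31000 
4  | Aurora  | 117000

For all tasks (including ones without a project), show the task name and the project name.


LEFT JOIN keeps every row from tasks (the left table); where project_id has no match in projects, the project columns become NULL. Walk through each task:
  - task 1 (Migrate): project_id=NULL, no match -> kept with NULL
  - task 2 (Implement): project_id=3 -> matches Atlas
  - task 3 (Research): project_id=NULL, no match -> kept with NULL
  - task 4 (Document): project_id=3 -> matches Atlas
All 4 rows appear; 2 have NULL project.

SQL:
SELECT a.name, b.name AS project
FROM tasks a
LEFT JOIN projects b ON a.project_id = b.id

Result:
name      | project
----------+--------
Migrate   | NULL   
Implement | Atlas  
Research  | NULL   
Document  | Atlas  


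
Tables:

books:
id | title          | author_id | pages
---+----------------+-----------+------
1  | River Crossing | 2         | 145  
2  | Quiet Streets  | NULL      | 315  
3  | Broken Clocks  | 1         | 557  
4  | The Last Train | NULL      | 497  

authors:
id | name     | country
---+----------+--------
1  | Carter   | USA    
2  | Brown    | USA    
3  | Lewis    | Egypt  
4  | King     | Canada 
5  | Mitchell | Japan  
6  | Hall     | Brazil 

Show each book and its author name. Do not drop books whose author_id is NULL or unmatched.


LEFT JOIN keeps every row from books (the left table); where author_id has no match in authors, the author columns become NULL. Walk through each book:
  - book 1 (River Crossing): author_id=2 -> matches Brown
  - book 2 (Quiet Streets): author_id=NULL, no match -> kept with NULL
  - book 3 (Broken Clocks): author_id=1 -> matches Carter
  - book 4 (The Last Train): author_id=NULL, no match -> kept with NULL
All 4 rows appear; 2 have NULL author.

SQL:
SELECT a.title, b.name AS author
FROM books a
LEFT JOIN authors b ON a.author_id = b.id

Result:
title          | author
---------------+-------
River Crossing | Brown 
Quiet Streets  | NULL  
Broken Clocks  | Carter
The Last Train | NULL  


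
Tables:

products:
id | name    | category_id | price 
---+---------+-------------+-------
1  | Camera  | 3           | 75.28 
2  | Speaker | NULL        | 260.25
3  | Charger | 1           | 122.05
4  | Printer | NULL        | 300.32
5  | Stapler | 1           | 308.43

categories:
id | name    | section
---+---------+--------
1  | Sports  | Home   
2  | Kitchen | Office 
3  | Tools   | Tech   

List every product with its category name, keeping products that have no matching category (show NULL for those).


LEFT JOIN keeps every row from products (the left table); where category_id has no match in categories, the category columns become NULL. Walk through each product:
  - product 1 (Camera): category_id=3 -> matches Tools
  - product 2 (Speaker): category_id=NULL, no match -> kept with NULL
  - product 3 (Charger): category_id=1 -> matches Sports
  - product 4 (Printer): category_id=NULL, no match -> kept with NULL
  - product 5 (Stapler): category_id=1 -> matches Sports
All 5 rows appear; 2 have NULL category.

SQL:
SELECT a.name, b.name AS category
FROM products a
LEFT JOIN categories b ON a.category_id = b.id

Result:
name    | category
--------+---------
Camera  | Tools   
Speaker | NULL    
Charger | Sports  
Printer | NULL    
Stapler | Sports  


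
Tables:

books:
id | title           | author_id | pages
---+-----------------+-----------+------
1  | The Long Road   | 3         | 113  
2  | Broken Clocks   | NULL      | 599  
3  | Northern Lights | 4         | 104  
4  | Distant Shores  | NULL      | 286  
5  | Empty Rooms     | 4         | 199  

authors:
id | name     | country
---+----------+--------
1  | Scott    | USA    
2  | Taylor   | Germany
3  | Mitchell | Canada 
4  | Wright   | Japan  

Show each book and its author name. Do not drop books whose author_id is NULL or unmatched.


LEFT JOIN keeps every row from books (the left table); where author_id has no match in authors, the author columns become NULL. Walk through each book:
  - book 1 (The Long Road): author_id=3 -> matches Mitchell
  - book 2 (Broken Clocks): author_id=NULL, no match -> kept with NULL
  - book 3 (Northern Lights): author_id=4 -> matches Wright
  - book 4 (Distant Shores): author_id=NULL, no match -> kept with NULL
  - book 5 (Empty Rooms): author_id=4 -> matches Wright
All 5 rows appear; 2 have NULL author.

SQL:
SELECT a.title, b.name AS author
FROM books a
LEFT JOIN authors b ON a.author_id = b.id

Result:
title           | author  
----------------+---------
The Long Road   | Mitchell
Broken Clocks   | NULL    
Northern Lights | Wright  
Distant Shores  | NULL    
Empty Rooms     | Wright  


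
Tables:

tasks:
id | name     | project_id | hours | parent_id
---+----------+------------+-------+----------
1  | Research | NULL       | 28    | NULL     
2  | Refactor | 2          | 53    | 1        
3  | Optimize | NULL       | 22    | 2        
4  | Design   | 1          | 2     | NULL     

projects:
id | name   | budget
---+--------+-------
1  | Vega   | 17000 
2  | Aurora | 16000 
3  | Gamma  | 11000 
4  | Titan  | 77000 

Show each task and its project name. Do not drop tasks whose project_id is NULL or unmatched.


LEFT JOIN keeps every row from tasks (the left table); where project_id has no match in projects, the project columns become NULL. Walk through each task:
  - task 1 (Research): project_id=NULL, no match -> kept with NULL
  - task 2 (Refactor): project_id=2 -> matches Aurora
  - task 3 (Optimize): project_id=NULL, no match -> kept with NULL
  - task 4 (Design): project_id=1 -> matches Vega
All 4 rows appear; 2 have NULL project.

SQL:
SELECT a.name, b.name AS project
FROM tasks a
LEFT JOIN projects b ON a.project_id = b.id

Result:
name     | project
---------+--------
Research | NULL   
Refactor | Aurora 
Optimize | NULL   
Design   | Vega   


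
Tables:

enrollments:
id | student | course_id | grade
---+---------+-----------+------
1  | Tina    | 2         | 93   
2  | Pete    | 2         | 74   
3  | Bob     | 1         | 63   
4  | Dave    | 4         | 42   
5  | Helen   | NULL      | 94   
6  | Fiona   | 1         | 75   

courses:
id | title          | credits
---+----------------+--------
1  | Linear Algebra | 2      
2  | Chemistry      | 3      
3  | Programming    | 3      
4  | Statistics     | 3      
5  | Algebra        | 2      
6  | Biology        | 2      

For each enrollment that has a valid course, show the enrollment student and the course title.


INNER JOIN keeps only enrollments rows whose course_id matches an id in courses. Walk through each enrollment:
  - enrollment 1 (Tina): course_id=2 -> matches Chemistry
  - enrollment 2 (Pete): course_id=2 -> matches Chemistry
  - enrollment 3 (Bob): course_id=1 -> matches Linear Algebra
  - enrollment 4 (Dave): course_id=4 -> matches Statistics
  - enrollment 5 (Helen): course_id=NULL, no match -> dropped
  - enrollment 6 (Fiona): course_id=1 -> matches Linear Algebra
So 1 of 6 rows is dropped.

SQL:
SELECT a.student, b.title AS course
FROM enrollments a
INNER JOIN courses b ON a.course_id = b.id

Result:
student | course        
--------+---------------
Tina    | Chemistry     
Pete    | Chemistry     
Bob     | Linear Algebra
Dave    | Statistics    
Fiona   | Linear Algebra


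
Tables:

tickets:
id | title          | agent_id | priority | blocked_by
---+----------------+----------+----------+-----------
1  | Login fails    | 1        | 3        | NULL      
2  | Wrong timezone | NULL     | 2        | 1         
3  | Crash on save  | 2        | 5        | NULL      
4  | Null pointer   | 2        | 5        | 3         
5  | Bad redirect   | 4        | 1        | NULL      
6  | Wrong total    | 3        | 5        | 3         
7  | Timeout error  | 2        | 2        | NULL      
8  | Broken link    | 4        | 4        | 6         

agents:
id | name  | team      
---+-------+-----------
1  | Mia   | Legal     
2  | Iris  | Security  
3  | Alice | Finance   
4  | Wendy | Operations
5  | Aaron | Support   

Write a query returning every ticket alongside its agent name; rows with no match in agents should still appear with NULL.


LEFT JOIN keeps every row from tickets (the left table); where agent_id has no match in agents, the agent columns become NULL. Walk through each ticket:
  - ticket 1 (Login fails): agent_id=1 -> matches Mia
  - ticket 2 (Wrong timezone): agent_id=NULL, no match -> kept with NULL
  - ticket 3 (Crash on save): agent_id=2 -> matches Iris
  - ticket 4 (Null pointer): agent_id=2 -> matches Iris
  - ticket 5 (Bad redirect): agent_id=4 -> matches Wendy
  - ticket 6 (Wrong total): agent_id=3 -> matches Alice
  - ticket 7 (Timeout error): agent_id=2 -> matches Iris
  - ticket 8 (Broken link): agent_id=4 -> matches Wendy
All 8 rows appear; 1 has NULL agent.

SQL:
SELECT a.title, b.name AS agent
FROM tickets a
LEFT JOIN agents b ON a.agent_id = b.id

Result:
title          | agent
---------------+------
Login fails    | Mia  
Wrong timezone | NULL 
Crash on save  | Iris 
Null pointer   | Iris 
Bad redirect   | Wendy
Wrong total    | Alice
Timeout error  | Iris 
Broken link    | Wendy


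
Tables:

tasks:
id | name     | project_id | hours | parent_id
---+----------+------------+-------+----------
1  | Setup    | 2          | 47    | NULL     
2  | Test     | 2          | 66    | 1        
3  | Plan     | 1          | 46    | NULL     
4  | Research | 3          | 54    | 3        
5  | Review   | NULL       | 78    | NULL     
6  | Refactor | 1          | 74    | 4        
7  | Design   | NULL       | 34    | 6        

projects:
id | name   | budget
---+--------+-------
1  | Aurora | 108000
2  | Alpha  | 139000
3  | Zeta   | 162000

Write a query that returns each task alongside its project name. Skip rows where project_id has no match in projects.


INNER JOIN keeps only tasks rows whose project_id matches an id in projects. Walk through each task:
  - task 1 (Setup): project_id=2 -> matches Alpha
  - task 2 (Test): project_id=2 -> matches Alpha
  - task 3 (Plan): project_id=1 -> matches Aurora
  - task 4 (Research): project_id=3 -> matches Zeta
  - task 5 (Review): project_id=NULL, no match -> dropped
  - task 6 (Refactor): project_id=1 -> matches Aurora
  - task 7 (Design): project_id=NULL, no match -> dropped
So 2 of 7 rows are dropped.

SQL:
SELECT a.name, b.name AS project
FROM tasks a
INNER JOIN projects b ON a.project_id = b.id

Result:
name     | project
---------+--------
Setup    | Alpha  
Test     | Alpha  
Plan     | Aurora 
Research | Zeta   
Refactor | Aurora 


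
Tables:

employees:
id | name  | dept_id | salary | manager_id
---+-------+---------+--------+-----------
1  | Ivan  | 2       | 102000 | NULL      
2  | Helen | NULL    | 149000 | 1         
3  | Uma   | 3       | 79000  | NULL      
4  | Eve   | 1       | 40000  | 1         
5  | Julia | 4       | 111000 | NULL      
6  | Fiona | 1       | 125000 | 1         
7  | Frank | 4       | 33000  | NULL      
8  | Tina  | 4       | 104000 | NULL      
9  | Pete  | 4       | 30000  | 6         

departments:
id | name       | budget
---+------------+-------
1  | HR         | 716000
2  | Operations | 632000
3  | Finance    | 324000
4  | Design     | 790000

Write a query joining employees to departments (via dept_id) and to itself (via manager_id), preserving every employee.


Two LEFT JOINs from the same base table employees: one to departments via dept_id, one to employees itself via manager_id. Both are LEFT so every employee is preserved.
Match against departments:
  - employee 1 (Ivan): dept_id=2 -> matches Operations
  - employee 2 (Helen): dept_id=NULL, no match -> kept with NULL
  - employee 3 (Uma): dept_id=3 -> matches Finance
  - employee 4 (Eve): dept_id=1 -> matches HR
  - employee 5 (Julia): dept_id=4 -> matches Design
  - employee 6 (Fiona): dept_id=1 -> matches HR
  - employee 7 (Frank): dept_id=4 -> matches Design
  - employee 8 (Tina): dept_id=4 -> matches Design
  - employee 9 (Pete): dept_id=4 -> matches Design
Match against employees (self):
  - employee 1 (Ivan): manager_id=NULL -> NULL
  - employee 2 (Helen): manager_id=1 -> Ivan
  - employee 3 (Uma): manager_id=NULL -> NULL
  - employee 4 (Eve): manager_id=1 -> Ivan
  - employee 5 (Julia): manager_id=NULL -> NULL
  - employee 6 (Fiona): manager_id=1 -> Ivan
  - employee 7 (Frank): manager_id=NULL -> NULL
  - employee 8 (Tina): manager_id=NULL -> NULL
  - employee 9 (Pete): manager_id=6 -> Fiona

SQL:
SELECT a.name, b.name AS department, c.name AS manager
FROM employees a
LEFT JOIN departments b ON a.dept_id = b.id
LEFT JOIN employees c ON a.manager_id = c.id

Result:
name  | department | manager
------+------------+--------
Ivan  | Operations | NULL   
Helen | NULL       | Ivan   
Uma   | Finance    | NULL   
Eve   | HR         | Ivan   
Julia | Design     | NULL   
Fiona | HR         | Ivan   
Frank | Design     | NULL   
Tina  | Design     | NULL   
Pete  | Design     | Fiona  


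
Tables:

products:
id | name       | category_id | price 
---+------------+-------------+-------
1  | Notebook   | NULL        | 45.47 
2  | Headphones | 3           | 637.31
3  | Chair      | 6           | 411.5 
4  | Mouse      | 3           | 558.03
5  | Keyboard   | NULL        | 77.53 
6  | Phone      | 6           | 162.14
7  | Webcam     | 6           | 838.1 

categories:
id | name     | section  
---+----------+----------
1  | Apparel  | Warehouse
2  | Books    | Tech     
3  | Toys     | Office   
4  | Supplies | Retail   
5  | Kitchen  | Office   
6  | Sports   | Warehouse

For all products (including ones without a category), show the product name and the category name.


LEFT JOIN keeps every row from products (the left table); where category_id has no match in categories, the category columns become NULL. Walk through each product:
  - product 1 (Notebook): category_id=NULL, no match -> kept with NULL
  - product 2 (Headphones): category_id=3 -> matches Toys
  - product 3 (Chair): category_id=6 -> matches Sports
  - product 4 (Mouse): category_id=3 -> matches Toys
  - product 5 (Keyboard): category_id=NULL, no match -> kept with NULL
  - product 6 (Phone): category_id=6 -> matches Sports
  - product 7 (Webcam): category_id=6 -> matches Sports
All 7 rows appear; 2 have NULL category.

SQL:
SELECT a.name, b.name AS category
FROM products a
LEFT JOIN categories b ON a.category_id = b.id

Result:
name       | category
-----------+---------
Notebook   | NULL    
Headphones | Toys    
Chair      | Sports  
Mouse      | Toys    
Keyboard   | NULL    
Phone      | Sports  
Webcam     | Sports  


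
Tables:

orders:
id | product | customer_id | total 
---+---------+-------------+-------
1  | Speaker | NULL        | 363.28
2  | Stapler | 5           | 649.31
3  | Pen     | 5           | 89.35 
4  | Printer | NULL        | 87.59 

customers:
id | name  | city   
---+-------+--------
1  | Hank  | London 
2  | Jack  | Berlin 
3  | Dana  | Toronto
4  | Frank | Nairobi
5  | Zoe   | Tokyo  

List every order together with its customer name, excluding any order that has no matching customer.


INNER JOIN keeps only orders rows whose customer_id matches an id in customers. Walk through each order:
  - order 1 (Speaker): customer_id=NULL, no match -> dropped
  - order 2 (Stapler): customer_id=5 -> matches Zoe
  - order 3 (Pen): customer_id=5 -> matches Zoe
  - order 4 (Printer): customer_id=NULL, no match -> dropped
So 2 of 4 rows are dropped.

SQL:
SELECT a.product, b.name AS customer
FROM orders a
INNER JOIN customers b ON a.customer_id = b.id

Result:
product | customer
--------+---------
Stapler | Zoe     
Pen     | Zoe     


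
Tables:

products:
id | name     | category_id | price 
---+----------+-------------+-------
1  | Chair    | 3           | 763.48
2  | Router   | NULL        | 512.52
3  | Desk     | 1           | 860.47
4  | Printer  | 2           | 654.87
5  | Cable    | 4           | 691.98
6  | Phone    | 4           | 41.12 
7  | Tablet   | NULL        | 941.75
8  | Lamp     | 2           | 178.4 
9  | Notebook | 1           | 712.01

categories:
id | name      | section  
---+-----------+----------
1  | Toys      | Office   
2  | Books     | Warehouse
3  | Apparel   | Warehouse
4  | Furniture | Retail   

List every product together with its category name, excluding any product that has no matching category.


INNER JOIN keeps only products rows whose category_id matches an id in categories. Walk through each product:
  - product 1 (Chair): category_id=3 -> matches Apparel
  - product 2 (Router): category_id=NULL, no match -> dropped
  - product 3 (Desk): category_id=1 -> matches Toys
  - product 4 (Printer): category_id=2 -> matches Books
  - product 5 (Cable): category_id=4 -> matches Furniture
  - product 6 (Phone): category_id=4 -> matches Furniture
  - product 7 (Tablet): category_id=NULL, no match -> dropped
  - product 8 (Lamp): category_id=2 -> matches Books
  - product 9 (Notebook): category_id=1 -> matches Toys
So 2 of 9 rows are dropped.

SQL:
SELECT a.name, b.name AS category
FROM products a
INNER JOIN categories b ON a.category_id = b.id

Result:
name     | category 
---------+----------
Chair    | Apparel  
Desk     | Toys     
Printer  | Books    
Cable    | Furniture
Phone    | Furniture
Lamp     | Books    
Notebook | Toys     


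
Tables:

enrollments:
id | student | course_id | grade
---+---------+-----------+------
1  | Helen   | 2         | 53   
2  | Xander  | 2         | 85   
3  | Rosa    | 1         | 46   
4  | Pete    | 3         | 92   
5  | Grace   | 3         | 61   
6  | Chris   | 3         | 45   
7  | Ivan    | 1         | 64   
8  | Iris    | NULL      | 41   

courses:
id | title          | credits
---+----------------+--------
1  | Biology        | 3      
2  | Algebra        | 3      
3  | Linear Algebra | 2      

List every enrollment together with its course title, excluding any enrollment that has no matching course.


INNER JOIN keeps only enrollments rows whose course_id matches an id in courses. Walk through each enrollment:
  - enrollment 1 (Helen): course_id=2 -> matches Algebra
  - enrollment 2 (Xander): course_id=2 -> matches Algebra
  - enrollment 3 (Rosa): course_id=1 -> matches Biology
  - enrollment 4 (Pete): course_id=3 -> matches Linear Algebra
  - enrollment 5 (Grace): course_id=3 -> matches Linear Algebra
  - enrollment 6 (Chris): course_id=3 -> matches Linear Algebra
  - enrollment 7 (Ivan): course_id=1 -> matches Biology
  - enrollment 8 (Iris): course_id=NULL, no match -> dropped
So 1 of 8 rows is dropped.

SQL:
SELECT a.student, b.title AS course
FROM enrollments a
INNER JOIN courses b ON a.course_id = b.id

Result:
student | course        
--------+---------------
Helen   | Algebra       
Xander  | Algebra       
Rosa    | Biology       
Pete    | Linear Algebra
Grace   | Linear Algebra
Chris   | Linear Algebra
Ivan    | Biology       


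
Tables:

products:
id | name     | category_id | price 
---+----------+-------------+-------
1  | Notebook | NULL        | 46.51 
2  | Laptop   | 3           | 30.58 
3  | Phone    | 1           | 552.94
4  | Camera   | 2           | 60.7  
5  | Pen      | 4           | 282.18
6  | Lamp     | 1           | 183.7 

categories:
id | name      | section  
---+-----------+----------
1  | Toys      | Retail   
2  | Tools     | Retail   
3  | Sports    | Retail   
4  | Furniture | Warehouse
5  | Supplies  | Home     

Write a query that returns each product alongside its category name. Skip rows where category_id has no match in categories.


INNER JOIN keeps only products rows whose category_id matches an id in categories. Walk through each product:
  - product 1 (Notebook): category_id=NULL, no match -> dropped
  - product 2 (Laptop): category_id=3 -> matches Sports
  - product 3 (Phone): category_id=1 -> matches Toys
  - product 4 (Camera): category_id=2 -> matches Tools
  - product 5 (Pen): category_id=4 -> matches Furniture
  - product 6 (Lamp): category_id=1 -> matches Toys
So 1 of 6 rows is dropped.

SQL:
SELECT a.name, b.name AS category
FROM products a
INNER JOIN categories b ON a.category_id = b.id

Result:
name   | category 
-------+----------
Laptop | Sports   
Phone  | Toys     
Camera | Tools    
Pen    | Furniture
Lamp   | Toys     


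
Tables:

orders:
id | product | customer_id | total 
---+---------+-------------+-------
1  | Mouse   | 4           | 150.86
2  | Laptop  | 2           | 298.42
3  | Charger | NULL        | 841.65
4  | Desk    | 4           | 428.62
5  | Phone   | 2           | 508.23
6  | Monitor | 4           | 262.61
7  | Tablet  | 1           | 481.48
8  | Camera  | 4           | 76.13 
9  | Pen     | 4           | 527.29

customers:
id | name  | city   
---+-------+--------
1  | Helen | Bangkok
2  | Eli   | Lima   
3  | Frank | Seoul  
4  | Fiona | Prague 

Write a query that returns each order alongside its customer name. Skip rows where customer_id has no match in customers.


INNER JOIN keeps only orders rows whose customer_id matches an id in customers. Walk through each order:
  - order 1 (Mouse): customer_id=4 -> matches Fiona
  - order 2 (Laptop): customer_id=2 -> matches Eli
  - order 3 (Charger): customer_id=NULL, no match -> dropped
  - order 4 (Desk): customer_id=4 -> matches Fiona
  - order 5 (Phone): customer_id=2 -> matches Eli
  - order 6 (Monitor): customer_id=4 -> matches Fiona
  - order 7 (Tablet): customer_id=1 -> matches Helen
  - order 8 (Camera): customer_id=4 -> matches Fiona
  - order 9 (Pen): customer_id=4 -> matches Fiona
So 1 of 9 rows is dropped.

SQL:
SELECT a.product, b.name AS customer
FROM orders a
INNER JOIN customers b ON a.customer_id = b.id

Result:
product | customer
--------+---------
Mouse   | Fiona   
Laptop  | Eli     
Desk    | Fiona   
Phone   | Eli     
Monitor | Fiona   
Tablet  | Helen   
Camera  | Fiona   
Pen     | Fiona   


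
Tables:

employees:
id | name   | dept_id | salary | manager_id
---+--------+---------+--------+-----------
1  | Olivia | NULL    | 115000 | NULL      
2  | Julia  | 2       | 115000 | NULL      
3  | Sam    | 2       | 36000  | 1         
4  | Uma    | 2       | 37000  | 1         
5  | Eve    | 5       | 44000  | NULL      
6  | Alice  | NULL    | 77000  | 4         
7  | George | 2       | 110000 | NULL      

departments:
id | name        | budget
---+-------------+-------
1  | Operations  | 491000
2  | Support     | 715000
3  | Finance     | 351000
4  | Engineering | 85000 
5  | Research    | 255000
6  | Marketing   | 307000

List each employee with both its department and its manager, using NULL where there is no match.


Two LEFT JOINs from the same base table employees: one to departments via dept_id, one to employees itself via manager_id. Both are LEFT so every employee is preserved.
Match against departments:
  - employee 1 (Olivia): dept_id=NULL, no match -> kept with NULL
  - employee 2 (Julia): dept_id=2 -> matches Support
  - employee 3 (Sam): dept_id=2 -> matches Support
  - employee 4 (Uma): dept_id=2 -> matches Support
  - employee 5 (Eve): dept_id=5 -> matches Research
  - employee 6 (Alice): dept_id=NULL, no match -> kept with NULL
  - employee 7 (George): dept_id=2 -> matches Support
Match against employees (self):
  - employee 1 (Olivia): manager_id=NULL -> NULL
  - employee 2 (Julia): manager_id=NULL -> NULL
  - employee 3 (Sam): manager_id=1 -> Olivia
  - employee 4 (Uma): manager_id=1 -> Olivia
  - employee 5 (Eve): manager_id=NULL -> NULL
  - employee 6 (Alice): manager_id=4 -> Uma
  - employee 7 (George): manager_id=NULL -> NULL

SQL:
SELECT a.name, b.name AS department, c.name AS manager
FROM employees a
LEFT JOIN departments b ON a.dept_id = b.id
LEFT JOIN employees c ON a.manager_id = c.id

Result:
name   | department | manager
-------+------------+--------
Olivia | NULL       | NULL   
Julia  | Support    | NULL   
Sam    | Support    | Olivia 
Uma    | Support    | Olivia 
Eve    | Research   | NULL   
Alice  | NULL       | Uma    
George | Support    | NULL   


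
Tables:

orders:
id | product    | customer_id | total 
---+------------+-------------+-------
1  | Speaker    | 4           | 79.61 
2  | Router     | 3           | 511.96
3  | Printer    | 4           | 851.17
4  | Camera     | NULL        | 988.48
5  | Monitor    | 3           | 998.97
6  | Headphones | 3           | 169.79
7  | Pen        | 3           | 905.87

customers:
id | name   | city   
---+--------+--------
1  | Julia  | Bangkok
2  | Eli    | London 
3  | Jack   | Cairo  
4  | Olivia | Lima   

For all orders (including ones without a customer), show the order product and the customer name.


LEFT JOIN keeps every row from orders (the left table); where customer_id has no match in customers, the customer columns become NULL. Walk through each order:
  - order 1 (Speaker): customer_id=4 -> matches Olivia
  - order 2 (Router): customer_id=3 -> matches Jack
  - order 3 (Printer): customer_id=4 -> matches Olivia
  - order 4 (Camera): customer_id=NULL, no match -> kept with NULL
  - order 5 (Monitor): customer_id=3 -> matches Jack
  - order 6 (Headphones): customer_id=3 -> matches Jack
  - order 7 (Pen): customer_id=3 -> matches Jack
All 7 rows appear; 1 has NULL customer.

SQL:
SELECT a.product, b.name AS customer
FROM orders a
LEFT JOIN customers b ON a.customer_id = b.id

Result:
product    | customer
-----------+---------
Speaker    | Olivia  
Router     | Jack    
Printer    | Olivia  
Camera     | NULL    
Monitor    | Jack    
Headphones | Jack    
Pen        | Jack    


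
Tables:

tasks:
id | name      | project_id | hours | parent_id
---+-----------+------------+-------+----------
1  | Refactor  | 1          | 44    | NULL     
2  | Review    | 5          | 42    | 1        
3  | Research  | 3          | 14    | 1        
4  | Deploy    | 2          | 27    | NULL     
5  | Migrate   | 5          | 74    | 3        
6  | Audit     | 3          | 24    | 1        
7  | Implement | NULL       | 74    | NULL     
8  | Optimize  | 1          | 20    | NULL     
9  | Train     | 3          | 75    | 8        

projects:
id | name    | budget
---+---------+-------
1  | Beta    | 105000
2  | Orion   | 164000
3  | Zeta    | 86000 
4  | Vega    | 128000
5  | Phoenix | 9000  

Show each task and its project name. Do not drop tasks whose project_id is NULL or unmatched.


LEFT JOIN keeps every row from tasks (the left table); where project_id has no match in projects, the project columns become NULL. Walk through each task:
  - task 1 (Refactor): project_id=1 -> matches Beta
  - task 2 (Review): project_id=5 -> matches Phoenix
  - task 3 (Research): project_id=3 -> matches Zeta
  - task 4 (Deploy): project_id=2 -> matches Orion
  - task 5 (Migrate): project_id=5 -> matches Phoenix
  - task 6 (Audit): project_id=3 -> matches Zeta
  - task 7 (Implement): project_id=NULL, no match -> kept with NULL
  - task 8 (Optimize): project_id=1 -> matches Beta
  - task 9 (Train): project_id=3 -> matches Zeta
All 9 rows appear; 1 has NULL project.

SQL:
SELECT a.name, b.name AS project
FROM tasks a
LEFT JOIN projects b ON a.project_id = b.id

Result:
name      | project
----------+--------
Refactor  | Beta   
Review    | Phoenix
Research  | Zeta   
Deploy    | Orion  
Migrate   | Phoenix
Audit     | Zeta   
Implement | NULL   
Optimize  | Beta   
Train     | Zeta   


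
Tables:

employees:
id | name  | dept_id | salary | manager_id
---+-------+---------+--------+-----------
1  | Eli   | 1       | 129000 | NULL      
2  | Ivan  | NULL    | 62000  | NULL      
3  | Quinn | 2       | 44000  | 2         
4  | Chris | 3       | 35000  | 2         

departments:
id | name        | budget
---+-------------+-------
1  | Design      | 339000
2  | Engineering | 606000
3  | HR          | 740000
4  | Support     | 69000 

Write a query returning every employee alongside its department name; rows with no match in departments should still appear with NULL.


LEFT JOIN keeps every row from employees (the left table); where dept_id has no match in departments, the department columns become NULL. Walk through each employee:
  - employee 1 (Eli): dept_id=1 -> matches Design
  - employee 2 (Ivan): dept_id=NULL, no match -> kept with NULL
  - employee 3 (Quinn): dept_id=2 -> matches Engineering
  - employee 4 (Chris): dept_id=3 -> matches HR
All 4 rows appear; 1 has NULL department.

SQL:
SELECT a.name, b.name AS department
FROM employees a
LEFT JOIN departments b ON a.dept_id = b.id

Result:
name  | department 
------+------------
Eli   | Design     
Ivan  | NULL       
Quinn | Engineering
Chris | HR         


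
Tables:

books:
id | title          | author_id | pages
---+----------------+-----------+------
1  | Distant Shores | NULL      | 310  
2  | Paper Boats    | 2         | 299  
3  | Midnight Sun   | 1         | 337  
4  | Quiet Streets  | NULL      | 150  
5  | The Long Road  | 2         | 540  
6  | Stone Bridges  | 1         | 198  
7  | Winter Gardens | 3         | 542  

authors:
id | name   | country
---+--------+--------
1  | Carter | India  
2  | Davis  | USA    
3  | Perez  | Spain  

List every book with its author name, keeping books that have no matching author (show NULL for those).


LEFT JOIN keeps every row from books (the left table); where author_id has no match in authors, the author columns become NULL. Walk through each book:
  - book 1 (Distant Shores): author_id=NULL, no match -> kept with NULL
  - book 2 (Paper Boats): author_id=2 -> matches Davis
  - book 3 (Midnight Sun): author_id=1 -> matches Carter
  - book 4 (Quiet Streets): author_id=NULL, no match -> kept with NULL
  - book 5 (The Long Road): author_id=2 -> matches Davis
  - book 6 (Stone Bridges): author_id=1 -> matches Carter
  - book 7 (Winter Gardens): author_id=3 -> matches Perez
All 7 rows appear; 2 have NULL author.

SQL:
SELECT a.title, b.name AS author
FROM books a
LEFT JOIN authors b ON a.author_id = b.id

Result:
title          | author
---------------+-------
Distant Shores | NULL  
Paper Boats    | Davis 
Midnight Sun   | Carter
Quiet Streets  | NULL  
The Long Road  | Davis 
Stone Bridges  | Carter
Winter Gardens | Perez 


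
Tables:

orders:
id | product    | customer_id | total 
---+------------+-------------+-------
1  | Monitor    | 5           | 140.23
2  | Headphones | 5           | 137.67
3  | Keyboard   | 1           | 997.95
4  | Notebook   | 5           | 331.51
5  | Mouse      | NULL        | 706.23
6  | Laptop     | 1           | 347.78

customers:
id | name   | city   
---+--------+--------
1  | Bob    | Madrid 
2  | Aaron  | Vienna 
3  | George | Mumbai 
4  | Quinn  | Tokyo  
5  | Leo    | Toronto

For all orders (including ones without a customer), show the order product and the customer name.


LEFT JOIN keeps every row from orders (the left table); where customer_id has no match in customers, the customer columns become NULL. Walk through each order:
  - order 1 (Monitor): customer_id=5 -> matches Leo
  - order 2 (Headphones): customer_id=5 -> matches Leo
  - order 3 (Keyboard): customer_id=1 -> matches Bob
  - order 4 (Notebook): customer_id=5 -> matches Leo
  - order 5 (Mouse): customer_id=NULL, no match -> kept with NULL
  - order 6 (Laptop): customer_id=1 -> matches Bob
All 6 rows appear; 1 has NULL customer.

SQL:
SELECT a.product, b.name AS customer
FROM orders a
LEFT JOIN customers b ON a.customer_id = b.id

Result:
product    | customer
-----------+---------
Monitor    | Leo     
Headphones | Leo     
Keyboard   | Bob     
Notebook   | Leo     
Mouse      | NULL    
Laptop     | Bob     


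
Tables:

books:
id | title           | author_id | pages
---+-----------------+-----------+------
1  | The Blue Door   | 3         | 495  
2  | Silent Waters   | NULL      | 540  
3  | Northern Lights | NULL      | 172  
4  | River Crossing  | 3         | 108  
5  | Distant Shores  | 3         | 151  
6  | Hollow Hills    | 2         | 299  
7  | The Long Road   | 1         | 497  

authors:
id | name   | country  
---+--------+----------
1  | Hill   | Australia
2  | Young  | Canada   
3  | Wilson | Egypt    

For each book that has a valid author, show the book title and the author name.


INNER JOIN keeps only books rows whose author_id matches an id in authors. Walk through each book:
  - book 1 (The Blue Door): author_id=3 -> matches Wilson
  - book 2 (Silent Waters): author_id=NULL, no match -> dropped
  - book 3 (Northern Lights): author_id=NULL, no match -> dropped
  - book 4 (River Crossing): author_id=3 -> matches Wilson
  - book 5 (Distant Shores): author_id=3 -> matches Wilson
  - book 6 (Hollow Hills): author_id=2 -> matches Young
  - book 7 (The Long Road): author_id=1 -> matches Hill
So 2 of 7 rows are dropped.

SQL:
SELECT a.title, b.name AS author
FROM books a
INNER JOIN authors b ON a.author_id = b.id

Result:
title          | author
---------------+-------
The Blue Door  | Wilson
River Crossing | Wilson
Distant Shores | Wilson
Hollow Hills   | Young 
The Long Road  | Hill  


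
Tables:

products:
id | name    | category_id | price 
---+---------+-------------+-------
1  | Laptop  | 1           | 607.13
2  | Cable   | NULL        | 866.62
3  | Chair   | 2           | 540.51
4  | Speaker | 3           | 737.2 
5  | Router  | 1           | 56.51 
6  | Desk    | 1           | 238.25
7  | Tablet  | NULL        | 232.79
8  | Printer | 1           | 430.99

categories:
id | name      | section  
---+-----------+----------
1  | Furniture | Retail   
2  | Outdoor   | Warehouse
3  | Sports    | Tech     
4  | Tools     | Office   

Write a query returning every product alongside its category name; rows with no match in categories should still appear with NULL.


LEFT JOIN keeps every row from products (the left table); where category_id has no match in categories, the category columns become NULL. Walk through each product:
  - product 1 (Laptop): category_id=1 -> matches Furniture
  - product 2 (Cable): category_id=NULL, no match -> kept with NULL
  - product 3 (Chair): category_id=2 -> matches Outdoor
  - product 4 (Speaker): category_id=3 -> matches Sports
  - product 5 (Router): category_id=1 -> matches Furniture
  - product 6 (Desk): category_id=1 -> matches Furniture
  - product 7 (Tablet): category_id=NULL, no match -> kept with NULL
  - product 8 (Printer): category_id=1 -> matches Furniture
All 8 rows appear; 2 have NULL category.

SQL:
SELECT a.name, b.name AS category
FROM products a
LEFT JOIN categories b ON a.category_id = b.id

Result:
name    | category 
--------+----------
Laptop  | Furniture
Cable   | NULL     
Chair   | Outdoor  
Speaker | Sports   
Router  | Furniture
Desk    | Furniture
Tablet  | NULL     
Printer | Furniture


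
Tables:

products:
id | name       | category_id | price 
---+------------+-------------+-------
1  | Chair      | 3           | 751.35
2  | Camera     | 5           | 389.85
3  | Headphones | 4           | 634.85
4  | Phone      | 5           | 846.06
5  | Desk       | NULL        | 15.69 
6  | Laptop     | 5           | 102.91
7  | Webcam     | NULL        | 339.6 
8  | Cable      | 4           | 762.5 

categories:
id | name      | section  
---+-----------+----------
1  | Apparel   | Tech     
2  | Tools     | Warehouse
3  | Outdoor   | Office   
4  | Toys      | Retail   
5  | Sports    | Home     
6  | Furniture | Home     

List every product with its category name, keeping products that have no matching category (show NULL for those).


LEFT JOIN keeps every row from products (the left table); where category_id has no match in categories, the category columns become NULL. Walk through each product:
  - product 1 (Chair): category_id=3 -> matches Outdoor
  - product 2 (Camera): category_id=5 -> matches Sports
  - product 3 (Headphones): category_id=4 -> matches Toys
  - product 4 (Phone): category_id=5 -> matches Sports
  - product 5 (Desk): category_id=NULL, no match -> kept with NULL
  - product 6 (Laptop): category_id=5 -> matches Sports
  - product 7 (Webcam): category_id=NULL, no match -> kept with NULL
  - product 8 (Cable): category_id=4 -> matches Toys
All 8 rows appear; 2 have NULL category.

SQL:
SELECT a.name, b.name AS category
FROM products a
LEFT JOIN categories b ON a.category_id = b.id

Result:
name       | category
-----------+---------
Chair      | Outdoor 
Camera     | Sports  
Headphones | Toys    
Phone      | Sports  
Desk       | NULL    
Laptop     | Sports  
Webcam     | NULL    
Cable      | Toys    


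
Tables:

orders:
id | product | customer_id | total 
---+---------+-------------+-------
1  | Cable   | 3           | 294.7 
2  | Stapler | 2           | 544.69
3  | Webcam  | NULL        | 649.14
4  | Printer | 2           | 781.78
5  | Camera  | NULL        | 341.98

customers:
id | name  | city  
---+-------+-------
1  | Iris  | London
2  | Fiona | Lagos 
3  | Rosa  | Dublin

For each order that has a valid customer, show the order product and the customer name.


INNER JOIN keeps only orders rows whose customer_id matches an id in customers. Walk through each order:
  - order 1 (Cable): customer_id=3 -> matches Rosa
  - order 2 (Stapler): customer_id=2 -> matches Fiona
  - order 3 (Webcam): customer_id=NULL, no match -> dropped
  - order 4 (Printer): customer_id=2 -> matches Fiona
  - order 5 (Camera): customer_id=NULL, no match -> dropped
So 2 of 5 rows are dropped.

SQL:
SELECT a.product, b.name AS customer
FROM orders a
INNER JOIN customers b ON a.customer_id = b.id

Result:
product | customer
--------+---------
Cable   | Rosa    
Stapler | Fiona   
Printer | Fiona   


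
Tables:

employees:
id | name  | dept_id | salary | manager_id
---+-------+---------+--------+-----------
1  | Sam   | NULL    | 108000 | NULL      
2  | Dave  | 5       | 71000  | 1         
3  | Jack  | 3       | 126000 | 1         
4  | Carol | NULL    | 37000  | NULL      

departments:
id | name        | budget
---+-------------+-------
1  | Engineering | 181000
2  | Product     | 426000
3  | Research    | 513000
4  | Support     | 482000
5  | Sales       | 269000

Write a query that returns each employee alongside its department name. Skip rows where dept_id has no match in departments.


INNER JOIN keeps only employees rows whose dept_id matches an id in departments. Walk through each employee:
  - employee 1 (Sam): dept_id=NULL, no match -> dropped
  - employee 2 (Dave): dept_id=5 -> matches Sales
  - employee 3 (Jack): dept_id=3 -> matches Research
  - employee 4 (Carol): dept_id=NULL, no match -> dropped
So 2 of 4 rows are dropped.

SQL:
SELECT a.name, b.name AS department
FROM employees a
INNER JOIN departments b ON a.dept_id = b.id

Result:
name | department
-----+-----------
Dave | Sales     
Jack | Research  


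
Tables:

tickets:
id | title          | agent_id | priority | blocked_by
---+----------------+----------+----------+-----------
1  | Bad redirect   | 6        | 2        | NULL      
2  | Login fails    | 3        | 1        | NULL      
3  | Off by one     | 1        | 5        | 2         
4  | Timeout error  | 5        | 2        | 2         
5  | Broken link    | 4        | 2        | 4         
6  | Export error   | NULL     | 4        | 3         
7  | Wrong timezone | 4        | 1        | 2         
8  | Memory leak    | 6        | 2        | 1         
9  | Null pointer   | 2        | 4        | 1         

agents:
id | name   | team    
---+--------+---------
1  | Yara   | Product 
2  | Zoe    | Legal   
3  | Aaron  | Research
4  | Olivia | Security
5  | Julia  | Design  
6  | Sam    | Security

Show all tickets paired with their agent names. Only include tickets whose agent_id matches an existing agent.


INNER JOIN keeps only tickets rows whose agent_id matches an id in agents. Walk through each ticket:
  - ticket 1 (Bad redirect): agent_id=6 -> matches Sam
  - ticket 2 (Login fails): agent_id=3 -> matches Aaron
  - ticket 3 (Off by one): agent_id=1 -> matches Yara
  - ticket 4 (Timeout error): agent_id=5 -> matches Julia
  - ticket 5 (Broken link): agent_id=4 -> matches Olivia
  - ticket 6 (Export error): agent_id=NULL, no match -> dropped
  - ticket 7 (Wrong timezone): agent_id=4 -> matches Olivia
  - ticket 8 (Memory leak): agent_id=6 -> matches Sam
  - ticket 9 (Null pointer): agent_id=2 -> matches Zoe
So 1 of 9 rows is dropped.

SQL:
SELECT a.title, b.name AS agent
FROM tickets a
INNER JOIN agents b ON a.agent_id = b.id

Result:
title          | agent 
---------------+-------
Bad redirect   | Sam   
Login fails    | Aaron 
Off by one     | Yara  
Timeout error  | Julia 
Broken link    | Olivia
Wrong timezone | Olivia
Memory leak    | Sam   
Null pointer   | Zoe   
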